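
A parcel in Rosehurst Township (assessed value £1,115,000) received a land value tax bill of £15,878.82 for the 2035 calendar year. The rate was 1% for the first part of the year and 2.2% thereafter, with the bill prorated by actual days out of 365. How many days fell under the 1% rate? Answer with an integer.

Let d = days at the first rate; then 365 − d days at the second rate.
£1,115,000 × [1%·d + 2.2%·(365−d)] / 365 = £15,878.82
Solving gives d = 236, so the new rate took effect on August 25, 2035.

236 days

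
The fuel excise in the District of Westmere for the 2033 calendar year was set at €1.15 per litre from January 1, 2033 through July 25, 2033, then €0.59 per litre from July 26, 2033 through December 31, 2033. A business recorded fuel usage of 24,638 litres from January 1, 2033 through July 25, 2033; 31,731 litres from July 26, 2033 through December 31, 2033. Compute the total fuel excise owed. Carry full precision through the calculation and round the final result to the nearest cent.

January 1 – July 25, 2033: 24,638 litres at €1.15/litre → €28,333.70
July 26 – December 31, 2033: 31,731 litres at €0.59/litre → €18,721.29

€47,054.99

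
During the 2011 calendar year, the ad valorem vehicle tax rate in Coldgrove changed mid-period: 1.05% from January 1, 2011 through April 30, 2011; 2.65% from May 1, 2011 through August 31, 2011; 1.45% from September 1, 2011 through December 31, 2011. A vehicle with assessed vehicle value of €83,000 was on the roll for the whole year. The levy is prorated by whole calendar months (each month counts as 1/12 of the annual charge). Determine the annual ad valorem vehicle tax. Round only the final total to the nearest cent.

€1,424.83

January 1 – April 30, 2011: 4 months at 1.05% → €83,000 × 1.05% × 4/12 = €290.5000
May 1 – August 31, 2011: 4 months at 2.65% → €83,000 × 2.65% × 4/12 = €733.1667
September 1 – December 31, 2011: 4 months at 1.45% → €83,000 × 1.45% × 4/12 = €401.1667
Total = €1,424.8333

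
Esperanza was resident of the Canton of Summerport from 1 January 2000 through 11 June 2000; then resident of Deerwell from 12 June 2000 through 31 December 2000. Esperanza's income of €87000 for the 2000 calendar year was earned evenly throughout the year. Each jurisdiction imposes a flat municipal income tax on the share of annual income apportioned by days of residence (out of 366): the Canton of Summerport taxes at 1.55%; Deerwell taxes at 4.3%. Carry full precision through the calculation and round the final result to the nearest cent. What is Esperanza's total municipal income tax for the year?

The Canton of Summerport, 1 January – 11 June 2000: 163 days → €87000 × 1.55% × 163/366 = €600.5615
Deerwell, 12 June – 31 December 2000: 203 days → €87000 × 4.3% × 203/366 = €2074.9262
Total = €2675.4877

€2675.49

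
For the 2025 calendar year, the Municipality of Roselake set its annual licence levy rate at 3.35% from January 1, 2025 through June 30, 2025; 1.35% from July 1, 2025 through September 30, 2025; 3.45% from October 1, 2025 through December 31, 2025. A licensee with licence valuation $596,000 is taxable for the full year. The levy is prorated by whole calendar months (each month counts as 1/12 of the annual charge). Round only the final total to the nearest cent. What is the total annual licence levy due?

January 1 – June 30, 2025: 6 months at 3.35% → $596,000 × 3.35% × 6/12 = $9,983.0000
July 1 – September 30, 2025: 3 months at 1.35% → $596,000 × 1.35% × 3/12 = $2,011.5000
October 1 – December 31, 2025: 3 months at 3.45% → $596,000 × 3.45% × 3/12 = $5,140.5000
Total = $17,135.0000

$17,135.00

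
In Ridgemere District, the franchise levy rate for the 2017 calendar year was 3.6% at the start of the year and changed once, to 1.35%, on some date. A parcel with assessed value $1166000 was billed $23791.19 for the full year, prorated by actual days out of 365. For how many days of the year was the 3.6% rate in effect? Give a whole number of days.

112 days

Let d = days at the first rate; then 365 − d days at the second rate.
$1166000 × [3.6%·d + 1.35%·(365−d)] / 365 = $23791.19
Solving gives d = 112, so the new rate took effect on 23 Apr 2017.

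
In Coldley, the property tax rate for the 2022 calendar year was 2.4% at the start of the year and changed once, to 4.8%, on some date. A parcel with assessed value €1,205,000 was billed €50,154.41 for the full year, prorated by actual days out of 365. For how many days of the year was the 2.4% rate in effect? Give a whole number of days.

97 days

Let d = days at the first rate; then 365 − d days at the second rate.
€1,205,000 × [2.4%·d + 4.8%·(365−d)] / 365 = €50,154.41
Solving gives d = 97, so the new rate took effect on 8 April 2022.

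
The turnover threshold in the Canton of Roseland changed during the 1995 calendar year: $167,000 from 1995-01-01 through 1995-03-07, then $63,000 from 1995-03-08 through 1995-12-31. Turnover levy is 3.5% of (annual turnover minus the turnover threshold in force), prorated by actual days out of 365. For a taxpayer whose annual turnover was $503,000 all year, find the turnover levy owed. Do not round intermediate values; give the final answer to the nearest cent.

$14,741.81

1995-01-01 to 1995-03-07: 66 days, exemption $167,000 → ($503,000 − $167,000) × 3.5% × 66/365 = $2,126.4658
1995-03-08 to 1995-12-31: 299 days, exemption $63,000 → ($503,000 − $63,000) × 3.5% × 299/365 = $12,615.3425
Total = $14,741.8082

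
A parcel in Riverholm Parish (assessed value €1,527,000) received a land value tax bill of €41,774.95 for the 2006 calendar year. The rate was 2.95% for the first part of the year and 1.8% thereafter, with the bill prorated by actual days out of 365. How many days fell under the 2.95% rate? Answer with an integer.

Let d = days at the first rate; then 365 − d days at the second rate.
€1,527,000 × [2.95%·d + 1.8%·(365−d)] / 365 = €41,774.95
Solving gives d = 297, so the new rate took effect on 25 October 2006.

297 days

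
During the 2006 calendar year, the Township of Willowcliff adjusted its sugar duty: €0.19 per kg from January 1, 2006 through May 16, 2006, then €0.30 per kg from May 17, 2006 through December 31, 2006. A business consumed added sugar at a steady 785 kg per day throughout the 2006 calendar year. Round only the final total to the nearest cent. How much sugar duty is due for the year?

€74213.90

January 1 – May 16, 2006: 136 days × 785 kg/day = 106,760 kg at €0.19/kg → €20284.40
May 17 – December 31, 2006: 229 days × 785 kg/day = 179,765 kg at €0.30/kg → €53929.50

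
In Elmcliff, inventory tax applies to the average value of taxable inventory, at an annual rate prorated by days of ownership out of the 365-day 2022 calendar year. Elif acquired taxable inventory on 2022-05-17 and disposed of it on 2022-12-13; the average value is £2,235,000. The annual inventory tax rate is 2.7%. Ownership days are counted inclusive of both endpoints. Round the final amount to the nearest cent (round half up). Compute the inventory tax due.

£34,884.37

Days held (2022-05-17 to 2022-12-13): 211 out of 365
Tax = £2,235,000 × 2.7% × 211/365 = £34,884.3699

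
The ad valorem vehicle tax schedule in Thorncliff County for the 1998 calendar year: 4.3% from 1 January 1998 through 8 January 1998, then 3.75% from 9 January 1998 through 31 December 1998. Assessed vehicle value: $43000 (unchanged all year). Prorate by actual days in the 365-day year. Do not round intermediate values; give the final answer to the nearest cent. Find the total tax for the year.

$1617.68

1 January – 8 January 1998: 8 days at 4.3% → $43000 × 4.3% × 8/365 = $40.5260
9 January – 31 December 1998: 357 days at 3.75% → $43000 × 3.75% × 357/365 = $1577.1575
Total = $1617.6836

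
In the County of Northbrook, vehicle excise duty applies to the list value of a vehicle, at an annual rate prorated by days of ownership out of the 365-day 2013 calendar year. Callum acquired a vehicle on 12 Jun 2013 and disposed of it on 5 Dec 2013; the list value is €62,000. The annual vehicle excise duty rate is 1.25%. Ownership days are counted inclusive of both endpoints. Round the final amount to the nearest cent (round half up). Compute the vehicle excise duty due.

€375.82

Days held (12 Jun – 5 Dec 2013): 177 out of 365
Tax = €62,000 × 1.25% × 177/365 = €375.8219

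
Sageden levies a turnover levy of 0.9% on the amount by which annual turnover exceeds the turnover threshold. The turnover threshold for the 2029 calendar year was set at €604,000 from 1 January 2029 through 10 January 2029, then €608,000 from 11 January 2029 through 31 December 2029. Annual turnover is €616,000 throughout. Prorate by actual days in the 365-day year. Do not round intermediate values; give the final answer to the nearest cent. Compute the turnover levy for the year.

1 January – 10 January 2029: 10 days, exemption €604,000 → (€616,000 − €604,000) × 0.9% × 10/365 = €2.9589
11 January – 31 December 2029: 355 days, exemption €608,000 → (€616,000 − €608,000) × 0.9% × 355/365 = €70.0274
Total = €72.9863

€72.99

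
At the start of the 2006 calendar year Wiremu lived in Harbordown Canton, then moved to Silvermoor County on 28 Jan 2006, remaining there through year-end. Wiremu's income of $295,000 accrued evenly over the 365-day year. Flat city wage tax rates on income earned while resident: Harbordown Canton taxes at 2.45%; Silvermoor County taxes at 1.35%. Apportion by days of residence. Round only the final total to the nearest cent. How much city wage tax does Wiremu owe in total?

$4,222.54

Harbordown Canton, 1 Jan – 27 Jan 2006: 27 days → $295,000 × 2.45% × 27/365 = $534.6370
Silvermoor County, 28 Jan – 31 Dec 2006: 338 days → $295,000 × 1.35% × 338/365 = $3,687.9041
Total = $4,222.5411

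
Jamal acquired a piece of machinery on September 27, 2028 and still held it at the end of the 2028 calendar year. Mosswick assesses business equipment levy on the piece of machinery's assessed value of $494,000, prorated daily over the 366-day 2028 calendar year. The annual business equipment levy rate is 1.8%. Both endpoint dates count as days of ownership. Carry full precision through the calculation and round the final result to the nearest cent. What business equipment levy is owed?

Days held (September 27 – December 31, 2028): 96 out of 366
Tax = $494,000 × 1.8% × 96/366 = $2,332.3279

$2,332.33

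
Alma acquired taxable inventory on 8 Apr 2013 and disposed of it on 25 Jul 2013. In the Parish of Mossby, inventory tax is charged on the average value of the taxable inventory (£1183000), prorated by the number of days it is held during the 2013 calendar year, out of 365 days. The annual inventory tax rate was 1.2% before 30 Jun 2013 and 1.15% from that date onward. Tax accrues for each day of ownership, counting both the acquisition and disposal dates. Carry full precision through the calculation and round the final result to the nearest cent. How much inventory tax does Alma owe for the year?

8 Apr – 29 Jun 2013: 83 days at 1.2% → £1183000 × 1.2% × 83/365 = £3228.1315
30 Jun – 25 Jul 2013: 26 days at 1.15% → £1183000 × 1.15% × 26/365 = £969.0877
Total = £4197.2192

£4197.22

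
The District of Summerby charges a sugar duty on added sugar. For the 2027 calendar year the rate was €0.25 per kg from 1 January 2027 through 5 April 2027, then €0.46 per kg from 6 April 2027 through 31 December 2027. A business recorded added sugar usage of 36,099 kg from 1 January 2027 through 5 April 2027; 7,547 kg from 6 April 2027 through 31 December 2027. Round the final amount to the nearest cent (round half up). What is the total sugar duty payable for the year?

1 January – 5 April 2027: 36,099 kg at €0.25/kg → €9,024.75
6 April – 31 December 2027: 7,547 kg at €0.46/kg → €3,471.62

€12,496.37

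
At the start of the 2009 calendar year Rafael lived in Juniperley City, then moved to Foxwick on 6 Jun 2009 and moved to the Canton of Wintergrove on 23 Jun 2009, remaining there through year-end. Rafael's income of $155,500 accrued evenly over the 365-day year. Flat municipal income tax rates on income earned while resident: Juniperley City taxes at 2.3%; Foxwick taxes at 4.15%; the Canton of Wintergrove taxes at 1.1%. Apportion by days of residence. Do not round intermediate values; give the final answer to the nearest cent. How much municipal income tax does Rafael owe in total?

Juniperley City, 1 Jan – 5 Jun 2009: 156 days → $155,500 × 2.3% × 156/365 = $1,528.5863
Foxwick, 6 Jun – 22 Jun 2009: 17 days → $155,500 × 4.15% × 17/365 = $300.5623
The Canton of Wintergrove, 23 Jun – 31 Dec 2009: 192 days → $155,500 × 1.1% × 192/365 = $899.7699
Total = $2,728.9185

$2,728.92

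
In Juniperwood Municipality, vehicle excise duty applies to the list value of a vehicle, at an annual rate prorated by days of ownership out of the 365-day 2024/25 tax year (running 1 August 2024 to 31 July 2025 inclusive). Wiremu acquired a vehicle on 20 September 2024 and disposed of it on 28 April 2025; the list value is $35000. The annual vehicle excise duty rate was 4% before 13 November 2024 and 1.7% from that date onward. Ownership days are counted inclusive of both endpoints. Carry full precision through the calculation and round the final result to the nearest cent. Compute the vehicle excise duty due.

20 September – 12 November 2024: 54 days at 4% → $35000 × 4% × 54/365 = $207.1233
13 November 2024 – 28 April 2025: 167 days at 1.7% → $35000 × 1.7% × 167/365 = $272.2329
Total = $479.3562

$479.36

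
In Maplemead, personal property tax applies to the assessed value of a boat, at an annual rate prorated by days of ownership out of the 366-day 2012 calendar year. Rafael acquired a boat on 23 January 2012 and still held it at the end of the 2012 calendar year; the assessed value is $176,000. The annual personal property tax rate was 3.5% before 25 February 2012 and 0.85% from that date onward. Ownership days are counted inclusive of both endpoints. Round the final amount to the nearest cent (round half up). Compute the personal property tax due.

23 January – 24 February 2012: 33 days at 3.5% → $176,000 × 3.5% × 33/366 = $555.4098
25 February – 31 December 2012: 311 days at 0.85% → $176,000 × 0.85% × 311/366 = $1,271.1913
Total = $1,826.6011

$1,826.60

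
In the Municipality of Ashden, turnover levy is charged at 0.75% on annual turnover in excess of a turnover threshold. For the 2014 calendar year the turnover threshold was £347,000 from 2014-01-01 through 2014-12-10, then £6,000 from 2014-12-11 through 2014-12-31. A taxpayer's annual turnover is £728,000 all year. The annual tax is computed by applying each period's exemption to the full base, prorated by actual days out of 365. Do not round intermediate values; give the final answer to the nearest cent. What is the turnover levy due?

2014-01-01 to 2014-12-10: 344 days, exemption £347,000 → (£728,000 − £347,000) × 0.75% × 344/365 = £2,693.0959
2014-12-11 to 2014-12-31: 21 days, exemption £6,000 → (£728,000 − £6,000) × 0.75% × 21/365 = £311.5479
Total = £3,004.6438

£3,004.64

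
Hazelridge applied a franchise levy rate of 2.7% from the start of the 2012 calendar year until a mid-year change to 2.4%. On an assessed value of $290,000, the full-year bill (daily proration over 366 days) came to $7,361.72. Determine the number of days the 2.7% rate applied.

169 days

Let d = days at the first rate; then 366 − d days at the second rate.
$290,000 × [2.7%·d + 2.4%·(366−d)] / 366 = $7,361.72
Solving gives d = 169, so the new rate took effect on 18 June 2012.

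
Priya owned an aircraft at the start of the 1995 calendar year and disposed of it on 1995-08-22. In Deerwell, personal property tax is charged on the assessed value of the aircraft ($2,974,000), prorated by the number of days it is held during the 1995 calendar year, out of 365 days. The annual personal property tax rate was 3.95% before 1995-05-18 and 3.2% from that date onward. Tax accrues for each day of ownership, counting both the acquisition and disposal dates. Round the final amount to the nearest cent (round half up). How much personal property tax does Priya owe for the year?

1995-01-01 to 1995-05-17: 137 days at 3.95% → $2,974,000 × 3.95% × 137/365 = $44,092.6055
1995-05-18 to 1995-08-22: 97 days at 3.2% → $2,974,000 × 3.2% × 97/365 = $25,291.2219
Total = $69,383.8274

$69,383.83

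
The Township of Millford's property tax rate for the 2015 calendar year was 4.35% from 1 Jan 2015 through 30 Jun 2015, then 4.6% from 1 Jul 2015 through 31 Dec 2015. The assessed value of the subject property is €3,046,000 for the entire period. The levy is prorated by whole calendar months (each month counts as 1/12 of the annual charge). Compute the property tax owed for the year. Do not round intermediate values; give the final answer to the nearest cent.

€136,308.50

1 Jan – 30 Jun 2015: 6 months at 4.35% → €3,046,000 × 4.35% × 6/12 = €66,250.5000
1 Jul – 31 Dec 2015: 6 months at 4.6% → €3,046,000 × 4.6% × 6/12 = €70,058.0000
Total = €136,308.5000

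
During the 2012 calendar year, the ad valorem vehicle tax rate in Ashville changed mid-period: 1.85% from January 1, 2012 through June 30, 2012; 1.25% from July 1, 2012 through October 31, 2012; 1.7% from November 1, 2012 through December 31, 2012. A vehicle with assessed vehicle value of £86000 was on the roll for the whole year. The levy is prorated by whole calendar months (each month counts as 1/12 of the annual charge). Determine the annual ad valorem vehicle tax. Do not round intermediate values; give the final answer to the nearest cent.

£1397.50

January 1 – June 30, 2012: 6 months at 1.85% → £86000 × 1.85% × 6/12 = £795.5000
July 1 – October 31, 2012: 4 months at 1.25% → £86000 × 1.25% × 4/12 = £358.3333
November 1 – December 31, 2012: 2 months at 1.7% → £86000 × 1.7% × 2/12 = £243.6667
Total = £1397.5000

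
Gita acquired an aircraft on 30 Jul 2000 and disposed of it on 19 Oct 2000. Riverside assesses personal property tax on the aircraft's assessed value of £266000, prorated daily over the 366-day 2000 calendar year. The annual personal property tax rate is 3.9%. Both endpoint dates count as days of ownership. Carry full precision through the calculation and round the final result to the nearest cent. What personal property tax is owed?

Days held (30 Jul – 19 Oct 2000): 82 out of 366
Tax = £266000 × 3.9% × 82/366 = £2324.2295

£2324.23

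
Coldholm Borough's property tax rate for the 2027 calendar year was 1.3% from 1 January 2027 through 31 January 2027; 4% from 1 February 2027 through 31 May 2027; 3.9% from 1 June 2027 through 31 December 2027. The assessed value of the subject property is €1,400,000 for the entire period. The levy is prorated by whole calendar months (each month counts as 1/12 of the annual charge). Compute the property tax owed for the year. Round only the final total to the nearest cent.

€52,033.33

1 January – 31 January 2027: 1 month at 1.3% → €1,400,000 × 1.3% × 1/12 = €1,516.6667
1 February – 31 May 2027: 4 months at 4% → €1,400,000 × 4% × 4/12 = €18,666.6667
1 June – 31 December 2027: 7 months at 3.9% → €1,400,000 × 3.9% × 7/12 = €31,850.0000
Total = €52,033.3333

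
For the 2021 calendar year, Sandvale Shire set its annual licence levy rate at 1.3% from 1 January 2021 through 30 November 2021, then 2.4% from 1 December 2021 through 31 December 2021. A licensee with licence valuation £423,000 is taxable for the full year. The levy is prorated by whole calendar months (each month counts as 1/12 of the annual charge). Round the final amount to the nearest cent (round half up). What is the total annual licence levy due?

£5,886.75

1 January – 30 November 2021: 11 months at 1.3% → £423,000 × 1.3% × 11/12 = £5,040.7500
1 December – 31 December 2021: 1 month at 2.4% → £423,000 × 2.4% × 1/12 = £846.0000
Total = £5,886.7500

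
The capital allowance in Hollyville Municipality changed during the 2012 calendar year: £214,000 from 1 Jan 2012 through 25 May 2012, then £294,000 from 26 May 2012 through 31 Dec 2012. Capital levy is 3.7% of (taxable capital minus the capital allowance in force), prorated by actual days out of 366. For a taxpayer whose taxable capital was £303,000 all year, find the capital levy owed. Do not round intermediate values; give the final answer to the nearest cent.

1 Jan – 25 May 2012: 146 days, exemption £214,000 → (£303,000 − £214,000) × 3.7% × 146/366 = £1,313.6011
26 May – 31 Dec 2012: 220 days, exemption £294,000 → (£303,000 − £294,000) × 3.7% × 220/366 = £200.1639
Total = £1,513.7650

£1,513.77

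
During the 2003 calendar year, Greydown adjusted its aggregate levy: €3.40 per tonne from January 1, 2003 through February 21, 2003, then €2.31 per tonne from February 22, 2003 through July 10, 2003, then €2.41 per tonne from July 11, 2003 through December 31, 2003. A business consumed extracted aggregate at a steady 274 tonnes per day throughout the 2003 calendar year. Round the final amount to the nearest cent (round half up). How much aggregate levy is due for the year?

January 1 – February 21, 2003: 52 days × 274 tonnes/day = 14,248 tonnes at €3.40/tonne → €48443.20
February 22 – July 10, 2003: 139 days × 274 tonnes/day = 38,086 tonnes at €2.31/tonne → €87978.66
July 11 – December 31, 2003: 174 days × 274 tonnes/day = 47,676 tonnes at €2.41/tonne → €114899.16

€251321.02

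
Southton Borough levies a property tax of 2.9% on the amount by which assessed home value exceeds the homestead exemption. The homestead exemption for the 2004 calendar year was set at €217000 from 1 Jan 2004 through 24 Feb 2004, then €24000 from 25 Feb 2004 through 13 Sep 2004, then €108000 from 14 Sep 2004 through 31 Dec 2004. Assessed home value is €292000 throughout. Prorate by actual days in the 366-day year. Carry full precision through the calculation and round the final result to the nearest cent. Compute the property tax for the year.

€6205.45

1 Jan – 24 Feb 2004: 55 days, exemption €217000 → (€292000 − €217000) × 2.9% × 55/366 = €326.8443
25 Feb – 13 Sep 2004: 202 days, exemption €24000 → (€292000 − €24000) × 2.9% × 202/366 = €4289.4645
14 Sep – 31 Dec 2004: 109 days, exemption €108000 → (€292000 − €108000) × 2.9% × 109/366 = €1589.1366
Total = €6205.4454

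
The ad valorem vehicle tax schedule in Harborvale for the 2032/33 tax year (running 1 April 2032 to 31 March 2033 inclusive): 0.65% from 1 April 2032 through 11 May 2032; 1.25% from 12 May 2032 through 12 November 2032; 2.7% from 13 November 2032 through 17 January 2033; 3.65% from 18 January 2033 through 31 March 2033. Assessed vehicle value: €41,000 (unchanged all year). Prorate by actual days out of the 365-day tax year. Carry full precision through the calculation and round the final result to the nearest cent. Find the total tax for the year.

1 April – 11 May 2032: 41 days at 0.65% → €41,000 × 0.65% × 41/365 = €29.9356
12 May – 12 November 2032: 185 days at 1.25% → €41,000 × 1.25% × 185/365 = €259.7603
13 November 2032 – 17 January 2033: 66 days at 2.7% → €41,000 × 2.7% × 66/365 = €200.1699
18 January – 31 March 2033: 73 days at 3.65% → €41,000 × 3.65% × 73/365 = €299.3000
Total = €789.1658

€789.17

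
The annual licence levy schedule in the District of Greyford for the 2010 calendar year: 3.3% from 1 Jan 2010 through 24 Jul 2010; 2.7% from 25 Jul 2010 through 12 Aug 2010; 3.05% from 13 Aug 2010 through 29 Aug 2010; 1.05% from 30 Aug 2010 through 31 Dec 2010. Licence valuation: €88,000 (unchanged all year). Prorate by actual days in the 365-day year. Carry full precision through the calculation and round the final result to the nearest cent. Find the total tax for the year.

1 Jan – 24 Jul 2010: 205 days at 3.3% → €88,000 × 3.3% × 205/365 = €1,631.0137
25 Jul – 12 Aug 2010: 19 days at 2.7% → €88,000 × 2.7% × 19/365 = €123.6822
13 Aug – 29 Aug 2010: 17 days at 3.05% → €88,000 × 3.05% × 17/365 = €125.0082
30 Aug – 31 Dec 2010: 124 days at 1.05% → €88,000 × 1.05% × 124/365 = €313.9068
Total = €2,193.6110

€2,193.61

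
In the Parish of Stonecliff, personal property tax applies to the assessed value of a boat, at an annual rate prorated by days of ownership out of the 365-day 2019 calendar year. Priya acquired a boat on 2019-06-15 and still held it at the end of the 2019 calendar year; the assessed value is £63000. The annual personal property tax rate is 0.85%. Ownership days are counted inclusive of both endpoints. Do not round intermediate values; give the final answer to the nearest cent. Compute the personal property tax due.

£293.42

Days held (2019-06-15 to 2019-12-31): 200 out of 365
Tax = £63000 × 0.85% × 200/365 = £293.4247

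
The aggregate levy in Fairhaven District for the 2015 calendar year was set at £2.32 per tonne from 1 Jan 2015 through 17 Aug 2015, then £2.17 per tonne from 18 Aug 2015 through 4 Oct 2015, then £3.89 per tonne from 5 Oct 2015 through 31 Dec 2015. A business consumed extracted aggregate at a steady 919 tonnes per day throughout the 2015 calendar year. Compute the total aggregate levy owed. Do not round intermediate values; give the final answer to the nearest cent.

1 Jan – 17 Aug 2015: 229 days × 919 tonnes/day = 210,451 tonnes at £2.32/tonne → £488,246.32
18 Aug – 4 Oct 2015: 48 days × 919 tonnes/day = 44,112 tonnes at £2.17/tonne → £95,723.04
5 Oct – 31 Dec 2015: 88 days × 919 tonnes/day = 80,872 tonnes at £3.89/tonne → £314,592.08

£898,561.44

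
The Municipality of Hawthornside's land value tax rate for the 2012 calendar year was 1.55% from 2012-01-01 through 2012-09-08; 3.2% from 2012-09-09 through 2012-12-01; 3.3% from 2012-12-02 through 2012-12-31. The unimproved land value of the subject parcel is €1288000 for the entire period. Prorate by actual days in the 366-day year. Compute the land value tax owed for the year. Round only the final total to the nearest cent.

2012-01-01 to 2012-09-08: 252 days at 1.55% → €1288000 × 1.55% × 252/366 = €13745.7049
2012-09-09 to 2012-12-01: 84 days at 3.2% → €1288000 × 3.2% × 84/366 = €9459.4098
2012-12-02 to 2012-12-31: 30 days at 3.3% → €1288000 × 3.3% × 30/366 = €3483.9344
Total = €26689.0492

€26689.05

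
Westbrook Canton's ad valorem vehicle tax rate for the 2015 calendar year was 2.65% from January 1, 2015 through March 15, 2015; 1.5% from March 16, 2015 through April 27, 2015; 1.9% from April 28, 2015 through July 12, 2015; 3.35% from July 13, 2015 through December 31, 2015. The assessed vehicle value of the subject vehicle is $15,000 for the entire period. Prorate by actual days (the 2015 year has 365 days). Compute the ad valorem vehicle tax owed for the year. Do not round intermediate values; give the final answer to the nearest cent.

$403.23

January 1 – March 15, 2015: 74 days at 2.65% → $15,000 × 2.65% × 74/365 = $80.5890
March 16 – April 27, 2015: 43 days at 1.5% → $15,000 × 1.5% × 43/365 = $26.5068
April 28 – July 12, 2015: 76 days at 1.9% → $15,000 × 1.9% × 76/365 = $59.3425
July 13 – December 31, 2015: 172 days at 3.35% → $15,000 × 3.35% × 172/365 = $236.7945
Total = $403.2329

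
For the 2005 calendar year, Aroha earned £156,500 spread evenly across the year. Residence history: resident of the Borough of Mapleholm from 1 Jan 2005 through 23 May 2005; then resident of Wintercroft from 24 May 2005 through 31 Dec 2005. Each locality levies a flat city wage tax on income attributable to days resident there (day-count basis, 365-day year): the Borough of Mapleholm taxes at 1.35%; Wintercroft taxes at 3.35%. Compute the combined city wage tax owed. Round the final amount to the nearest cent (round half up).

The Borough of Mapleholm, 1 Jan – 23 May 2005: 143 days → £156,500 × 1.35% × 143/365 = £827.7349
Wintercroft, 24 May – 31 Dec 2005: 222 days → £156,500 × 3.35% × 222/365 = £3,188.7411
Total = £4,016.4760

£4,016.48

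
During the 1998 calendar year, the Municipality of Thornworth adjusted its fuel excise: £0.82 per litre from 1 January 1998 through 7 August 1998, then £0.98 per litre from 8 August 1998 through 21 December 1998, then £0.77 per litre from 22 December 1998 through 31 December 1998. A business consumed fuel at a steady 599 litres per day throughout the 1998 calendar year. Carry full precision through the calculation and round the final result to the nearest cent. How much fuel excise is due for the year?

£192,015.44

1 January – 7 August 1998: 219 days × 599 litres/day = 131,181 litres at £0.82/litre → £107,568.42
8 August – 21 December 1998: 136 days × 599 litres/day = 81,464 litres at £0.98/litre → £79,834.72
22 December – 31 December 1998: 10 days × 599 litres/day = 5,990 litres at £0.77/litre → £4,612.30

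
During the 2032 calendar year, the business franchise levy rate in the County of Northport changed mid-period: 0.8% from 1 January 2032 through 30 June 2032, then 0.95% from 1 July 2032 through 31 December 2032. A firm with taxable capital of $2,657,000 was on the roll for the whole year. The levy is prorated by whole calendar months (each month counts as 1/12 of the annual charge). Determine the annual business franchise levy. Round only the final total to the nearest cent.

1 January – 30 June 2032: 6 months at 0.8% → $2,657,000 × 0.8% × 6/12 = $10,628.0000
1 July – 31 December 2032: 6 months at 0.95% → $2,657,000 × 0.95% × 6/12 = $12,620.7500
Total = $23,248.7500

$23,248.75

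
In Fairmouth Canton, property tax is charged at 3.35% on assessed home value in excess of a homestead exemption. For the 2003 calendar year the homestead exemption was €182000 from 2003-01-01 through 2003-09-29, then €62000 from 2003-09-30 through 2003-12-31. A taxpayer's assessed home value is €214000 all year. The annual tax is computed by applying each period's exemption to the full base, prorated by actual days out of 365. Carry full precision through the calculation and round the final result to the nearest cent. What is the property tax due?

€2096.27

2003-01-01 to 2003-09-29: 272 days, exemption €182000 → (€214000 − €182000) × 3.35% × 272/365 = €798.8603
2003-09-30 to 2003-12-31: 93 days, exemption €62000 → (€214000 − €62000) × 3.35% × 93/365 = €1297.4137
Total = €2096.2740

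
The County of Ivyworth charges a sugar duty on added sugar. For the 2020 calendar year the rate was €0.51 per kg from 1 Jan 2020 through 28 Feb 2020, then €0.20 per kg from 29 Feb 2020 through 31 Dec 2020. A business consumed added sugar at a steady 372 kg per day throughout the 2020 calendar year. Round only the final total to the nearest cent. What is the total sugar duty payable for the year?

€34,034.28

1 Jan – 28 Feb 2020: 59 days × 372 kg/day = 21,948 kg at €0.51/kg → €11,193.48
29 Feb – 31 Dec 2020: 307 days × 372 kg/day = 114,204 kg at €0.20/kg → €22,840.80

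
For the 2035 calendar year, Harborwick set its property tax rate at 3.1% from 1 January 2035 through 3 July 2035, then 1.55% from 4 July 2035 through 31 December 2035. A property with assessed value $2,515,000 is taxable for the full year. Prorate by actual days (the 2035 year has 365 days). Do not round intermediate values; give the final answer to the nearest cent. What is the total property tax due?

$58,633.95

1 January – 3 July 2035: 184 days at 3.1% → $2,515,000 × 3.1% × 184/365 = $39,302.9041
4 July – 31 December 2035: 181 days at 1.55% → $2,515,000 × 1.55% × 181/365 = $19,331.0479
Total = $58,633.9521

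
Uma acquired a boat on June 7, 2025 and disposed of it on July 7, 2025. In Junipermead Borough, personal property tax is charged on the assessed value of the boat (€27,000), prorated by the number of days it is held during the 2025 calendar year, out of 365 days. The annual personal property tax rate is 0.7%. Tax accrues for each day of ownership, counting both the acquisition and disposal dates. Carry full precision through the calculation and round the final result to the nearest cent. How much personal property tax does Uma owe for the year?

€16.05

Days held (June 7 – July 7, 2025): 31 out of 365
Tax = €27,000 × 0.7% × 31/365 = €16.0521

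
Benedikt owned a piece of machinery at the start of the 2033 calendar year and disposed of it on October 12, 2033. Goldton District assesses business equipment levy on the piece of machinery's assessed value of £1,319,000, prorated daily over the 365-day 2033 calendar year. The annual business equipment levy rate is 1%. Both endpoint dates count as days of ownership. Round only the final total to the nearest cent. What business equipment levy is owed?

£10,299.04

Days held (January 1 – October 12, 2033): 285 out of 365
Tax = £1,319,000 × 1% × 285/365 = £10,299.0411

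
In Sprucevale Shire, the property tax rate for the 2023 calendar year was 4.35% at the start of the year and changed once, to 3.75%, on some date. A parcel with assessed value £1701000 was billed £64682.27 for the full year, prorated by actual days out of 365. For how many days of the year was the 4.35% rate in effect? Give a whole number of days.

Let d = days at the first rate; then 365 − d days at the second rate.
£1701000 × [4.35%·d + 3.75%·(365−d)] / 365 = £64682.27
Solving gives d = 32, so the new rate took effect on February 2, 2023.

32 days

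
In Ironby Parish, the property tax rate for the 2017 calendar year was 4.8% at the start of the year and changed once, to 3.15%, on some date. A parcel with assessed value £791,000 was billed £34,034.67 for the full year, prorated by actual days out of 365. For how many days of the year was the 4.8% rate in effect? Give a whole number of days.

255 days

Let d = days at the first rate; then 365 − d days at the second rate.
£791,000 × [4.8%·d + 3.15%·(365−d)] / 365 = £34,034.67
Solving gives d = 255, so the new rate took effect on September 13, 2017.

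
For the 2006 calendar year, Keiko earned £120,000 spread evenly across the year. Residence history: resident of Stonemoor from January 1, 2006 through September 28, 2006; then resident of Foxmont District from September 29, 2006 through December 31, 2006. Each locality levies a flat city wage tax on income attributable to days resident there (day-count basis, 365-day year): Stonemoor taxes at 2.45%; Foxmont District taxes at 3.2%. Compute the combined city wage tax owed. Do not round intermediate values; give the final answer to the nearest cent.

£3,171.78

Stonemoor, January 1 – September 28, 2006: 271 days → £120,000 × 2.45% × 271/365 = £2,182.8493
Foxmont District, September 29 – December 31, 2006: 94 days → £120,000 × 3.2% × 94/365 = £988.9315
Total = £3,171.7808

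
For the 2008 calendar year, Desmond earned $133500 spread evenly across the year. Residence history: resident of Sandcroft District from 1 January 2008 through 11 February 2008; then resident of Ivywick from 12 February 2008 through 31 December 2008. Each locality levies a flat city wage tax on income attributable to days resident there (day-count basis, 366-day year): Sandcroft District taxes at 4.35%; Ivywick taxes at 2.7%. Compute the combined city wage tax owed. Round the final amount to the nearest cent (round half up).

Sandcroft District, 1 January – 11 February 2008: 42 days → $133500 × 4.35% × 42/366 = $666.4057
Ivywick, 12 February – 31 December 2008: 324 days → $133500 × 2.7% × 324/366 = $3190.8689
Total = $3857.2746

$3857.27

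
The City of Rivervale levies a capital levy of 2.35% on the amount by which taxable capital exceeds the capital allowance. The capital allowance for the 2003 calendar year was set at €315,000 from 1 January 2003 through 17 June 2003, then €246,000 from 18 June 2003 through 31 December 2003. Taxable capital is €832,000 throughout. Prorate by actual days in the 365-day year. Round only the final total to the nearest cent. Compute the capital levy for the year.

1 January – 17 June 2003: 168 days, exemption €315,000 → (€832,000 − €315,000) × 2.35% × 168/365 = €5,592.0986
18 June – 31 December 2003: 197 days, exemption €246,000 → (€832,000 − €246,000) × 2.35% × 197/365 = €7,432.5671
Total = €13,024.6658

€13,024.67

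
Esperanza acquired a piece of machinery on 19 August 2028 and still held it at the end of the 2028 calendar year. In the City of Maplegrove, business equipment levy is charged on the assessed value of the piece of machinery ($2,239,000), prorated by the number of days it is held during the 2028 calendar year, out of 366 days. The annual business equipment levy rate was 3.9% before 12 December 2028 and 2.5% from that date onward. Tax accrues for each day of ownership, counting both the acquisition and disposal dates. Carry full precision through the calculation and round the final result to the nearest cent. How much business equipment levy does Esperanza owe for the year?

$30,495.67

19 August – 11 December 2028: 115 days at 3.9% → $2,239,000 × 3.9% × 115/366 = $27,436.9262
12 December – 31 December 2028: 20 days at 2.5% → $2,239,000 × 2.5% × 20/366 = $3,058.7432
Total = $30,495.6694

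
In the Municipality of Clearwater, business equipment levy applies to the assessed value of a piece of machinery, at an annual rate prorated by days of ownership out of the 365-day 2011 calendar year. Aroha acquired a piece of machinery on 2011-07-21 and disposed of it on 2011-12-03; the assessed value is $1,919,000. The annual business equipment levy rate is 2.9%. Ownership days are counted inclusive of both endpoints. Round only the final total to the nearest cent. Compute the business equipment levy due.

Days held (2011-07-21 to 2011-12-03): 136 out of 365
Tax = $1,919,000 × 2.9% × 136/365 = $20,735.7151

$20,735.72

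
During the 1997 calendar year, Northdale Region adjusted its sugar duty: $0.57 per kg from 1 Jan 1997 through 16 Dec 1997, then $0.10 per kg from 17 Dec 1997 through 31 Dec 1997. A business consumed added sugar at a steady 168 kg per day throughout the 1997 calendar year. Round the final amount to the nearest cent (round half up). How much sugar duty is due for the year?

1 Jan – 16 Dec 1997: 350 days × 168 kg/day = 58,800 kg at $0.57/kg → $33,516.00
17 Dec – 31 Dec 1997: 15 days × 168 kg/day = 2,520 kg at $0.10/kg → $252.00

$33,768.00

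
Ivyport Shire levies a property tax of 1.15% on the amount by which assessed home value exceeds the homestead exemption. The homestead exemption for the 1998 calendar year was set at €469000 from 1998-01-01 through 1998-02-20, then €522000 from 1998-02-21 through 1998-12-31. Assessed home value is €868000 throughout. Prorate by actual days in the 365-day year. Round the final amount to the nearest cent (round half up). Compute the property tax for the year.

1998-01-01 to 1998-02-20: 51 days, exemption €469000 → (€868000 − €469000) × 1.15% × 51/365 = €641.1329
1998-02-21 to 1998-12-31: 314 days, exemption €522000 → (€868000 − €522000) × 1.15% × 314/365 = €3423.0301
Total = €4064.1630

€4064.16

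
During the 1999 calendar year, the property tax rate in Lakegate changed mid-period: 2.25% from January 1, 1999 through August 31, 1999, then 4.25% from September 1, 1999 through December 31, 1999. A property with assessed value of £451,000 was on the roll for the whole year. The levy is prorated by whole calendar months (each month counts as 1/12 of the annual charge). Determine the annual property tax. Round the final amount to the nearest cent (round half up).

£13,154.17

January 1 – August 31, 1999: 8 months at 2.25% → £451,000 × 2.25% × 8/12 = £6,765.0000
September 1 – December 31, 1999: 4 months at 4.25% → £451,000 × 4.25% × 4/12 = £6,389.1667
Total = £13,154.1667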